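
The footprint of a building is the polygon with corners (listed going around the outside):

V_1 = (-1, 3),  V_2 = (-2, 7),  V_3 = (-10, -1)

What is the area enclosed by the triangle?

Apply the shoelace (surveyor's) formula: 2A = Σ (x_i·y_{i+1} − x_{i+1}·y_i), indices taken mod 3.
Σ = (-1) + (72) + (-31) = 40
Area = |Σ|/2 = 20.

20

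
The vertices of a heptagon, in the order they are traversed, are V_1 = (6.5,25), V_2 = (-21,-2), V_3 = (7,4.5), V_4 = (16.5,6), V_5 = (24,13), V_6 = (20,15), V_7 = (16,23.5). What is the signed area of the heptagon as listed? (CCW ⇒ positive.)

Apply the shoelace formula: 2A = Σ (x_i·y_{i+1} − x_{i+1}·y_i), indices taken mod 7.
Σ = (512) + (-80.5) + (-32.25) + (70.5) + (100) + (230) + (247.25) = 1047
Signed area = Σ/2 = 523.5 (positive ⇒ counter-clockwise traversal).

523.5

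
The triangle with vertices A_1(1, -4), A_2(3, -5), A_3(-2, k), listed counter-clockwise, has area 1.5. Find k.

Write out the shoelace sum; only the two edges meeting at A_3 involve k:
2·Area = [(3·k − (-2)·(-5)) + ((-2)·(-4) − 1·k)] + 7
       = 2·k + 5 = 3
⇒ k = -1.

-1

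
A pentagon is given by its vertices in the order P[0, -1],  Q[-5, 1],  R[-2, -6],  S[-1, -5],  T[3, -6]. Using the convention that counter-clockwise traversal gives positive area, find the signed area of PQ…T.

24.5

Apply the surveyor's formula: 2A = Σ (x_i·y_{i+1} − x_{i+1}·y_i), indices taken mod 5.
P→Q: (0)(1) − (-5)(-1) = -5
Q→R: (-5)(-6) − (-2)(1) = 32
R→S: (-2)(-5) − (-1)(-6) = 4
S→T: (-1)(-6) − (3)(-5) = 21
T→P: (3)(-1) − (0)(-6) = -3
Σ = 49
Signed area = Σ/2 = 24.5 (positive ⇒ counter-clockwise traversal).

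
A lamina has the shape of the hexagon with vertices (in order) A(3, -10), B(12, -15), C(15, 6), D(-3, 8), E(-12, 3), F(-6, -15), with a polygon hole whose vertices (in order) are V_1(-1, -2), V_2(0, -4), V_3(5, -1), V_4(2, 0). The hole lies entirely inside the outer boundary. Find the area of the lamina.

439

Outer boundary:
A→B: (3)(-15) − (12)(-10) = 75
B→C: (12)(6) − (15)(-15) = 297
C→D: (15)(8) − (-3)(6) = 138
D→E: (-3)(3) − (-12)(8) = 87
E→F: (-12)(-15) − (-6)(3) = 198
F→A: (-6)(-10) − (3)(-15) = 105
Σ = 900
Area = |Σ|/2 = 450.
Hole:
Apply Gauss's area formula: 2A = Σ (x_i·y_{i+1} − x_{i+1}·y_i), indices taken mod 4.
Σ = (4) + (20) + (2) + (-4) = 22
Area = |Σ|/2 = 11.
Net area = 450 − 11 = 439.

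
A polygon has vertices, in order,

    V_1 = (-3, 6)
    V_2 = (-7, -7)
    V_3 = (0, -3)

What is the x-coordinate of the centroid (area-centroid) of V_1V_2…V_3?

-10/3

Apply the shoelace (surveyor's) formula. First the cross-terms c_i = x_i·y_{i+1} − x_{i+1}·y_i:
  63, 21, -9  ⇒  2A = 75, A = 37.5.
Then Σ (x_i + x_{i+1})·c_i = -750, so x̄ = -750 / (6·37.5) = -10/3.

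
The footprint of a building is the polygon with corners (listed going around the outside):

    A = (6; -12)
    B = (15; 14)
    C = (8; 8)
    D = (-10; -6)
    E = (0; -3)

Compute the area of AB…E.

Apply Gauss's area formula: 2A = Σ (x_i·y_{i+1} − x_{i+1}·y_i), indices taken mod 5.
Cross-terms: 264, 8, 32, 30, 18  ⇒  Σ = 352
Area = |Σ|/2 = 176.

176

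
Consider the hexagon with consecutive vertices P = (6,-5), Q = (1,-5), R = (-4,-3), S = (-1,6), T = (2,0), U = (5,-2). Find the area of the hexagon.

52

Apply Gauss's area formula: 2A = Σ (x_i·y_{i+1} − x_{i+1}·y_i), indices taken mod 6.
P→Q: (6)(-5) − (1)(-5) = -25
Q→R: (1)(-3) − (-4)(-5) = -23
R→S: (-4)(6) − (-1)(-3) = -27
S→T: (-1)(0) − (2)(6) = -12
T→U: (2)(-2) − (5)(0) = -4
U→P: (5)(-5) − (6)(-2) = -13
Σ = -104
Area = |Σ|/2 = 52.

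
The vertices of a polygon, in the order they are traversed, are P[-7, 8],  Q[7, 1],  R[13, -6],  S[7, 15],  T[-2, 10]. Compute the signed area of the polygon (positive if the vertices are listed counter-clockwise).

P→Q: (-7)(1) − (7)(8) = -63
Q→R: (7)(-6) − (13)(1) = -55
R→S: (13)(15) − (7)(-6) = 237
S→T: (7)(10) − (-2)(15) = 100
T→P: (-2)(8) − (-7)(10) = 54
Σ = 273
Signed area = Σ/2 = 136.5 (positive ⇒ counter-clockwise traversal).

136.5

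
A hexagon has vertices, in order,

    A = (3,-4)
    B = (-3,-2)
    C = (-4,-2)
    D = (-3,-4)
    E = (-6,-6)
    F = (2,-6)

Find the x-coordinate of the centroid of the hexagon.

-8/7

Apply the shoelace (surveyor's) formula. First the cross-terms c_i = x_i·y_{i+1} − x_{i+1}·y_i:
  -18, -2, 10, -6, 48, 10  ⇒  2A = 42, A = 21.
Then Σ (x_i + x_{i+1})·c_i = -144, so x̄ = -144 / (6·21) = -8/7.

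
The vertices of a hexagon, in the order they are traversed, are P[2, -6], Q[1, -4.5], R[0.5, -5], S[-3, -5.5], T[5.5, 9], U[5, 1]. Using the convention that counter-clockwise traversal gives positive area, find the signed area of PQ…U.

-45.875

Apply the surveyor's formula: 2A = Σ (x_i·y_{i+1} − x_{i+1}·y_i), indices taken mod 6.
Cross-terms: -3, -2.75, -17.75, 3.25, -39.5, -32  ⇒  Σ = -91.75
Signed area = Σ/2 = -45.875 (negative ⇒ clockwise traversal).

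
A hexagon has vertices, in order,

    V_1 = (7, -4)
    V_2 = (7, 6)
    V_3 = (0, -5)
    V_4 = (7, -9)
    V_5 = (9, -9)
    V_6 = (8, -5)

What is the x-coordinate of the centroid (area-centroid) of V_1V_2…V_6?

886/177

Apply the shoelace (surveyor's) formula. First the cross-terms c_i = x_i·y_{i+1} − x_{i+1}·y_i:
  70, -35, 35, 18, 27, 3  ⇒  2A = 118, A = 59.
Then Σ (x_i + x_{i+1})·c_i = 1772, so x̄ = 1772 / (6·59) = 886/177.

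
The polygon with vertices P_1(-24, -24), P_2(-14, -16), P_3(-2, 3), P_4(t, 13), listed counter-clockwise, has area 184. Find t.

Write out the shoelace sum; only the two edges meeting at P_4 involve t:
2·Area = [((-2)·13 − t·3) + (t·(-24) − (-24)·13)] + -26
       = -27·t + 260 = 368
⇒ t = -4.

-4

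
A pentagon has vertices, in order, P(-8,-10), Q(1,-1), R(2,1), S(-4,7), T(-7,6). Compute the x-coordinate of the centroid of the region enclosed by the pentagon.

-157/39

Apply the shoelace (surveyor's) formula. First the cross-terms c_i = x_i·y_{i+1} − x_{i+1}·y_i:
  18, 3, 18, 25, 118  ⇒  2A = 182, A = 91.
Then Σ (x_i + x_{i+1})·c_i = -2198, so x̄ = -2198 / (6·91) = -157/39.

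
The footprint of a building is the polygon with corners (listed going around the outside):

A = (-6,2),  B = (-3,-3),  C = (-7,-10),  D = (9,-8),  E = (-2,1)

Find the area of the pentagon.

Apply the shoelace (surveyor's) formula: 2A = Σ (x_i·y_{i+1} − x_{i+1}·y_i), indices taken mod 5.
Cross-terms: 24, 9, 146, -7, 2  ⇒  Σ = 174
Area = |Σ|/2 = 87.

87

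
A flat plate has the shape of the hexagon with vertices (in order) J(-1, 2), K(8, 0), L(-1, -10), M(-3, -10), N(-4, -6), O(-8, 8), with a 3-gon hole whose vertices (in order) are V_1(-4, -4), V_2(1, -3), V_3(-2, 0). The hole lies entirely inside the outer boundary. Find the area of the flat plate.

104

Outer boundary:
Apply the surveyor's formula: 2A = Σ (x_i·y_{i+1} − x_{i+1}·y_i), indices taken mod 6.
J→K: (-1)(0) − (8)(2) = -16
K→L: (8)(-10) − (-1)(0) = -80
L→M: (-1)(-10) − (-3)(-10) = -20
M→N: (-3)(-6) − (-4)(-10) = -22
N→O: (-4)(8) − (-8)(-6) = -80
O→J: (-8)(2) − (-1)(8) = -8
Σ = -226
Area = |Σ|/2 = 113.
Hole:
Cross-terms: 16, -6, 8  ⇒  Σ = 18
Area = |Σ|/2 = 9.
Net area = 113 − 9 = 104.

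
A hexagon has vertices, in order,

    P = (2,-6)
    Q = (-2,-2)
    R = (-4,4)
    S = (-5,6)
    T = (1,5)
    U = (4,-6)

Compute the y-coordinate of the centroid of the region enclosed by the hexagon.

23/63

Apply the surveyor's formula. First the cross-terms c_i = x_i·y_{i+1} − x_{i+1}·y_i:
  -16, -16, -4, -31, -26, -12  ⇒  2A = -105, A = -52.5.
Then Σ (y_i + y_{i+1})·c_i = -115, so ȳ = -115 / (6·(-52.5)) = 23/63.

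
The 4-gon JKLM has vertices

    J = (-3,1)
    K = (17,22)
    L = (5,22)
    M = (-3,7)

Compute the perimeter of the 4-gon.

|JK| = √((20)² + (21)²) = √841 = 29
|KL| = √((-12)² + (0)²) = √144 = 12
|LM| = √((-8)² + (-15)²) = √289 = 17
|MJ| = √((0)² + (-6)²) = √36 = 6
Perimeter = 29 + 12 + 17 + 6 = 64.

64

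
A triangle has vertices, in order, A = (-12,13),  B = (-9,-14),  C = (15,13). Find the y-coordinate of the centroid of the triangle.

Apply the shoelace (surveyor's) formula. First the cross-terms c_i = x_i·y_{i+1} − x_{i+1}·y_i:
  285, 93, 351  ⇒  2A = 729, A = 364.5.
Then Σ (y_i + y_{i+1})·c_i = 8748, so ȳ = 8748 / (6·364.5) = 4.

4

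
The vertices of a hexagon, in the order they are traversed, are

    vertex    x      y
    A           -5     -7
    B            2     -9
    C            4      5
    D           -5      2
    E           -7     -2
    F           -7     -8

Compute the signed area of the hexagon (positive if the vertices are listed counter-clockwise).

106.5

A→B: (-5)(-9) − (2)(-7) = 59
B→C: (2)(5) − (4)(-9) = 46
C→D: (4)(2) − (-5)(5) = 33
D→E: (-5)(-2) − (-7)(2) = 24
E→F: (-7)(-8) − (-7)(-2) = 42
F→A: (-7)(-7) − (-5)(-8) = 9
Σ = 213
Signed area = Σ/2 = 106.5 (positive ⇒ counter-clockwise traversal).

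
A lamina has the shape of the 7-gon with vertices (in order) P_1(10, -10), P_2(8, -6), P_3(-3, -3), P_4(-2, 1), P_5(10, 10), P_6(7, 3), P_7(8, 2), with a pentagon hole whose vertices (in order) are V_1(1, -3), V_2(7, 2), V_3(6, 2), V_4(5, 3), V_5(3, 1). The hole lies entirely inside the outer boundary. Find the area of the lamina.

Outer boundary:
Apply Gauss's area formula: 2A = Σ (x_i·y_{i+1} − x_{i+1}·y_i), indices taken mod 7.
Σ = (20) + (-42) + (-9) + (-30) + (-40) + (-10) + (-100) = -211
Area = |Σ|/2 = 105.5.
Hole:
Σ = (23) + (2) + (8) + (-4) + (-10) = 19
Area = |Σ|/2 = 9.5.
Net area = 105.5 − 9.5 = 96.

96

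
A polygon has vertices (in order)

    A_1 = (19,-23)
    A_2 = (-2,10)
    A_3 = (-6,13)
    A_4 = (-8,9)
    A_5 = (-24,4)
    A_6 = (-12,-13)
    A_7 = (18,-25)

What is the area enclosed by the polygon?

Apply the shoelace formula: 2A = Σ (x_i·y_{i+1} − x_{i+1}·y_i), indices taken mod 7.
A_1→A_2: (19)(10) − (-2)(-23) = 144
A_2→A_3: (-2)(13) − (-6)(10) = 34
A_3→A_4: (-6)(9) − (-8)(13) = 50
A_4→A_5: (-8)(4) − (-24)(9) = 184
A_5→A_6: (-24)(-13) − (-12)(4) = 360
A_6→A_7: (-12)(-25) − (18)(-13) = 534
A_7→A_1: (18)(-23) − (19)(-25) = 61
Σ = 1367
Area = |Σ|/2 = 683.5.

683.5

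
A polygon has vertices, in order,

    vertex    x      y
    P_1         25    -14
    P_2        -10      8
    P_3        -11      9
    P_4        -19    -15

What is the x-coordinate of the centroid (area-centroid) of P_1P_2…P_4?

-196/115

Apply Gauss's area formula. First the cross-terms c_i = x_i·y_{i+1} − x_{i+1}·y_i:
  60, -2, 336, 641  ⇒  2A = 1035, A = 517.5.
Then Σ (x_i + x_{i+1})·c_i = -5292, so x̄ = -5292 / (6·517.5) = -196/115.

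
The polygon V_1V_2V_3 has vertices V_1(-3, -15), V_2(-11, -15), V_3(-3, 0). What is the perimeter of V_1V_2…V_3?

|V_1V_2| = √((-8)² + (0)²) = √64 = 8
|V_2V_3| = √((8)² + (15)²) = √289 = 17
|V_3V_1| = √((0)² + (-15)²) = √225 = 15
Perimeter = 8 + 17 + 15 = 40.

40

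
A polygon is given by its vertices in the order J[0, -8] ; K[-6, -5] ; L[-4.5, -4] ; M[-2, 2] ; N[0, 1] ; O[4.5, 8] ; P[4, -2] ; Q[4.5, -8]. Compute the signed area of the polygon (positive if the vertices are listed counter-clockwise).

-85

J→K: (0)(-5) − (-6)(-8) = -48
K→L: (-6)(-4) − (-4.5)(-5) = 1.5
L→M: (-4.5)(2) − (-2)(-4) = -17
M→N: (-2)(1) − (0)(2) = -2
N→O: (0)(8) − (4.5)(1) = -4.5
O→P: (4.5)(-2) − (4)(8) = -41
P→Q: (4)(-8) − (4.5)(-2) = -23
Q→J: (4.5)(-8) − (0)(-8) = -36
Σ = -170
Signed area = Σ/2 = -85 (negative ⇒ clockwise traversal).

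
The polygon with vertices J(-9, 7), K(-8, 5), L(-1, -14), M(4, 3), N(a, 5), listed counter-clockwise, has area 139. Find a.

8

Write out the shoelace sum; only the two edges meeting at N involve a:
2·Area = [(4·5 − a·3) + (a·7 − (-9)·5)] + 181
       = 4·a + 246 = 278
⇒ a = 8.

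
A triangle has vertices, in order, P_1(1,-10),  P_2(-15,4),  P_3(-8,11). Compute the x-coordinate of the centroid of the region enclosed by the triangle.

-22/3

Apply the shoelace (surveyor's) formula. First the cross-terms c_i = x_i·y_{i+1} − x_{i+1}·y_i:
  -146, -133, 69  ⇒  2A = -210, A = -105.
Then Σ (x_i + x_{i+1})·c_i = 4620, so x̄ = 4620 / (6·(-105)) = -22/3.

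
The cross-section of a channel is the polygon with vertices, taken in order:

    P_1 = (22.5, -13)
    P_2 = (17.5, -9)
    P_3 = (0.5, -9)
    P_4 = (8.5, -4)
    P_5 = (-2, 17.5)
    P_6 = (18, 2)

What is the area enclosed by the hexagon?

255.375

Apply the shoelace formula: 2A = Σ (x_i·y_{i+1} − x_{i+1}·y_i), indices taken mod 6.
Σ = (25) + (-153) + (74.5) + (140.75) + (-319) + (-279) = -510.75
Area = |Σ|/2 = 255.375.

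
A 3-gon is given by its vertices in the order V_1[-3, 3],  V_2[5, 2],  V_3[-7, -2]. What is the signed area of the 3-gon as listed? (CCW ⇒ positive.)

Apply Gauss's area formula: 2A = Σ (x_i·y_{i+1} − x_{i+1}·y_i), indices taken mod 3.
Σ = (-21) + (4) + (-27) = -44
Signed area = Σ/2 = -22 (negative ⇒ clockwise traversal).

-22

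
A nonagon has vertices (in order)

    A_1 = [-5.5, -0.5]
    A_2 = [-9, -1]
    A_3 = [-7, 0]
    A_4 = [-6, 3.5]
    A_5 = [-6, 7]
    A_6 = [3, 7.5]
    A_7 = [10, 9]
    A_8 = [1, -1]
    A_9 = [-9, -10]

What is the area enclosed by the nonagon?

127

Apply Gauss's area formula: 2A = Σ (x_i·y_{i+1} − x_{i+1}·y_i), indices taken mod 9.
Cross-terms: 1, -7, -24.5, -21, -66, -48, -19, -19, -50.5  ⇒  Σ = -254
Area = |Σ|/2 = 127.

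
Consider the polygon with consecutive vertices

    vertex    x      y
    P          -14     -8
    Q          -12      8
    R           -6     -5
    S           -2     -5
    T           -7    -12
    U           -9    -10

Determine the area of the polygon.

Apply the shoelace (surveyor's) formula: 2A = Σ (x_i·y_{i+1} − x_{i+1}·y_i), indices taken mod 6.
Σ = (-208) + (108) + (20) + (-11) + (-38) + (-68) = -197
Area = |Σ|/2 = 98.5.

98.5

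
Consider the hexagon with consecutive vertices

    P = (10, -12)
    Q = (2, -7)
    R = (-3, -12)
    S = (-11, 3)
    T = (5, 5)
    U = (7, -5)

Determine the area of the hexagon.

198

Apply the shoelace formula: 2A = Σ (x_i·y_{i+1} − x_{i+1}·y_i), indices taken mod 6.
Cross-terms: -46, -45, -141, -70, -60, -34  ⇒  Σ = -396
Area = |Σ|/2 = 198.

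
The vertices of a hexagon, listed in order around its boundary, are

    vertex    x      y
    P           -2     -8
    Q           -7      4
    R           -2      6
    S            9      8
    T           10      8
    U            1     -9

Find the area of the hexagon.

150

Apply the shoelace (surveyor's) formula: 2A = Σ (x_i·y_{i+1} − x_{i+1}·y_i), indices taken mod 6.
Σ = (-64) + (-34) + (-70) + (-8) + (-98) + (-26) = -300
Area = |Σ|/2 = 150.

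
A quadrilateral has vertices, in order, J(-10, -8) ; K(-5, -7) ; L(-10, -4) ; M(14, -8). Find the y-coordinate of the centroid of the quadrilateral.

-385/57

Apply the surveyor's formula. First the cross-terms c_i = x_i·y_{i+1} − x_{i+1}·y_i:
  30, -50, 136, -192  ⇒  2A = -76, A = -38.
Then Σ (y_i + y_{i+1})·c_i = 1540, so ȳ = 1540 / (6·(-38)) = -385/57.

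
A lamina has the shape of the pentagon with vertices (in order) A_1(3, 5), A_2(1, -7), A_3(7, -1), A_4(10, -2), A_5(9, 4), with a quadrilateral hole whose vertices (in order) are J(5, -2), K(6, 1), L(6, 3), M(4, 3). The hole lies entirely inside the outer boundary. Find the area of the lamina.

48.5

Outer boundary:
A_1→A_2: (3)(-7) − (1)(5) = -26
A_2→A_3: (1)(-1) − (7)(-7) = 48
A_3→A_4: (7)(-2) − (10)(-1) = -4
A_4→A_5: (10)(4) − (9)(-2) = 58
A_5→A_1: (9)(5) − (3)(4) = 33
Σ = 109
Area = |Σ|/2 = 54.5.
Hole:
Apply the surveyor's formula: 2A = Σ (x_i·y_{i+1} − x_{i+1}·y_i), indices taken mod 4.
Cross-terms: 17, 12, 6, -23  ⇒  Σ = 12
Area = |Σ|/2 = 6.
Net area = 54.5 − 6 = 48.5.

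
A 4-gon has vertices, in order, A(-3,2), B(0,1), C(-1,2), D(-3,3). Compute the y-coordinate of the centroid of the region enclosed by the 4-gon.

Apply the shoelace formula. First the cross-terms c_i = x_i·y_{i+1} − x_{i+1}·y_i:
  -3, 1, 3, 3  ⇒  2A = 4, A = 2.
Then Σ (y_i + y_{i+1})·c_i = 24, so ȳ = 24 / (6·2) = 2.

2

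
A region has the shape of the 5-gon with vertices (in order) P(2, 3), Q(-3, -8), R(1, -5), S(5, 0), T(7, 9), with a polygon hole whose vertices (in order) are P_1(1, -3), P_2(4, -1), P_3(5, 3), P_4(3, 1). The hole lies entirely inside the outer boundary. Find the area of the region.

Outer boundary:
Apply the shoelace formula: 2A = Σ (x_i·y_{i+1} − x_{i+1}·y_i), indices taken mod 5.
P→Q: (2)(-8) − (-3)(3) = -7
Q→R: (-3)(-5) − (1)(-8) = 23
R→S: (1)(0) − (5)(-5) = 25
S→T: (5)(9) − (7)(0) = 45
T→P: (7)(3) − (2)(9) = 3
Σ = 89
Area = |Σ|/2 = 44.5.
Hole:
Σ = (11) + (17) + (-4) + (-10) = 14
Area = |Σ|/2 = 7.
Net area = 44.5 − 7 = 37.5.

37.5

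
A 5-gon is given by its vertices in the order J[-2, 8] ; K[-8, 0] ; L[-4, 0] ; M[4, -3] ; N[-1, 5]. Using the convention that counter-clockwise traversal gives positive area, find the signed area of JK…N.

47.5

Apply Gauss's area formula: 2A = Σ (x_i·y_{i+1} − x_{i+1}·y_i), indices taken mod 5.
Cross-terms: 64, 0, 12, 17, 2  ⇒  Σ = 95
Signed area = Σ/2 = 47.5 (positive ⇒ counter-clockwise traversal).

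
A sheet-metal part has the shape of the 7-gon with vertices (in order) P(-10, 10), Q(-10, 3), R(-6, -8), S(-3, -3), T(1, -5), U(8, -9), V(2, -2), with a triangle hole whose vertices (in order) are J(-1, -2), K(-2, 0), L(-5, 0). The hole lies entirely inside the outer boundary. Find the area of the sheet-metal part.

103.5

Outer boundary:
Apply the shoelace (surveyor's) formula: 2A = Σ (x_i·y_{i+1} − x_{i+1}·y_i), indices taken mod 7.
P→Q: (-10)(3) − (-10)(10) = 70
Q→R: (-10)(-8) − (-6)(3) = 98
R→S: (-6)(-3) − (-3)(-8) = -6
S→T: (-3)(-5) − (1)(-3) = 18
T→U: (1)(-9) − (8)(-5) = 31
U→V: (8)(-2) − (2)(-9) = 2
V→P: (2)(10) − (-10)(-2) = 0
Σ = 213
Area = |Σ|/2 = 106.5.
Hole:
J→K: (-1)(0) − (-2)(-2) = -4
K→L: (-2)(0) − (-5)(0) = 0
L→J: (-5)(-2) − (-1)(0) = 10
Σ = 6
Area = |Σ|/2 = 3.
Net area = 106.5 − 3 = 103.5.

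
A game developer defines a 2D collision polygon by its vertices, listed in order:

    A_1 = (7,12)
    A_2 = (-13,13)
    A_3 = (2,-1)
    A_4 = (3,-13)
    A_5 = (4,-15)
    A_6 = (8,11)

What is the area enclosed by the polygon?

Apply the shoelace (surveyor's) formula: 2A = Σ (x_i·y_{i+1} − x_{i+1}·y_i), indices taken mod 6.
Cross-terms: 247, -13, -23, 7, 164, 19  ⇒  Σ = 401
Area = |Σ|/2 = 200.5.

200.5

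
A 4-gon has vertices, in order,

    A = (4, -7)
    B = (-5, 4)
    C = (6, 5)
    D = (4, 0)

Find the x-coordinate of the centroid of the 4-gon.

227/174

Apply the shoelace formula. First the cross-terms c_i = x_i·y_{i+1} − x_{i+1}·y_i:
  -19, -49, -20, -28  ⇒  2A = -116, A = -58.
Then Σ (x_i + x_{i+1})·c_i = -454, so x̄ = -454 / (6·(-58)) = 227/174.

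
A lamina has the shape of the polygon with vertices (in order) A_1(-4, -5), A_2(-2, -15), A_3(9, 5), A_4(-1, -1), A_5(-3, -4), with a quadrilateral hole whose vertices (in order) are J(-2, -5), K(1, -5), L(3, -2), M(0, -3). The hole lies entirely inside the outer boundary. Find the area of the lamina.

Outer boundary:
Σ = (50) + (125) + (-4) + (1) + (-1) = 171
Area = |Σ|/2 = 85.5.
Hole:
Apply the shoelace formula: 2A = Σ (x_i·y_{i+1} − x_{i+1}·y_i), indices taken mod 4.
Σ = (15) + (13) + (-9) + (-6) = 13
Area = |Σ|/2 = 6.5.
Net area = 85.5 − 6.5 = 79.

79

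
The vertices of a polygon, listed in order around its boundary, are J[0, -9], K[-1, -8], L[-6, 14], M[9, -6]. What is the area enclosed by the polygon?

Σ = (-9) + (-62) + (-90) + (-81) = -242
Area = |Σ|/2 = 121.

121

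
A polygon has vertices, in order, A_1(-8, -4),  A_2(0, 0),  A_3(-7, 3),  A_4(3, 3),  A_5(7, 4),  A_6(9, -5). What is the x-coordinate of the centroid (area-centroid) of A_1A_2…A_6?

197/93

Apply Gauss's area formula. First the cross-terms c_i = x_i·y_{i+1} − x_{i+1}·y_i:
  0, 0, -30, -9, -71, -76  ⇒  2A = -186, A = -93.
Then Σ (x_i + x_{i+1})·c_i = -1182, so x̄ = -1182 / (6·(-93)) = 197/93.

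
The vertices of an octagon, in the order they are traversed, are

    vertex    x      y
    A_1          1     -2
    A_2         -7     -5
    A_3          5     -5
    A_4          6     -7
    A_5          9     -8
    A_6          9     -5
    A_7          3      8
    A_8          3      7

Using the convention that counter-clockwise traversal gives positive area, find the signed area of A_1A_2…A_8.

74.5

Apply the shoelace formula: 2A = Σ (x_i·y_{i+1} − x_{i+1}·y_i), indices taken mod 8.
Cross-terms: -19, 60, -5, 15, 27, 87, -3, -13  ⇒  Σ = 149
Signed area = Σ/2 = 74.5 (positive ⇒ counter-clockwise traversal).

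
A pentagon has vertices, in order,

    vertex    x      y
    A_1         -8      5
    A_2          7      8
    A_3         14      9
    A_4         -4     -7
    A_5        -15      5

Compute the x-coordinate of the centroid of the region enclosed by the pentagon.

Apply the surveyor's formula. First the cross-terms c_i = x_i·y_{i+1} − x_{i+1}·y_i:
  -99, -49, -62, -125, -35  ⇒  2A = -370, A = -185.
Then Σ (x_i + x_{i+1})·c_i = 1630, so x̄ = 1630 / (6·(-185)) = -163/111.

-163/111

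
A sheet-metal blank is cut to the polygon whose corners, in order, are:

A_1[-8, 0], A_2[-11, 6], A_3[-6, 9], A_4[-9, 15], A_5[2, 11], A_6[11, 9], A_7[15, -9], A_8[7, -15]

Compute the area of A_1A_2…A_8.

Σ = (-48) + (-63) + (-9) + (-129) + (-103) + (-234) + (-162) + (-120) = -868
Area = |Σ|/2 = 434.

434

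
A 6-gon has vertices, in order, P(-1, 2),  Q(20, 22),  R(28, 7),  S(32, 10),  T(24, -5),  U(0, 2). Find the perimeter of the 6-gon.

|PQ| = √((21)² + (20)²) = √841 = 29
|QR| = √((8)² + (-15)²) = √289 = 17
|RS| = √((4)² + (3)²) = √25 = 5
|ST| = √((-8)² + (-15)²) = √289 = 17
|TU| = √((-24)² + (7)²) = √625 = 25
|UP| = √((-1)² + (0)²) = √1 = 1
Perimeter = 29 + 17 + 5 + 17 + 25 + 1 = 94.

94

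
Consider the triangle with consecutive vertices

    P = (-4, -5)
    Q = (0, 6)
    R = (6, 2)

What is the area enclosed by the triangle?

Apply the shoelace formula: 2A = Σ (x_i·y_{i+1} − x_{i+1}·y_i), indices taken mod 3.
Σ = (-24) + (-36) + (-22) = -82
Area = |Σ|/2 = 41.

41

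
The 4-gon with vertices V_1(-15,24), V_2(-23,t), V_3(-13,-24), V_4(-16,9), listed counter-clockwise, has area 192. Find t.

-15

Write out the shoelace sum; only the two edges meeting at V_2 involve t:
2·Area = [((-15)·t − (-23)·24) + ((-23)·(-24) − (-13)·t)] + -750
       = -2·t + 354 = 384
⇒ t = -15.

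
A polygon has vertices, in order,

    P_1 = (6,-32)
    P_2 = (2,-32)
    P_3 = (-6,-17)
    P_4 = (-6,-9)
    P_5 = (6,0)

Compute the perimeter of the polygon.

|P_1P_2| = √((-4)² + (0)²) = √16 = 4
|P_2P_3| = √((-8)² + (15)²) = √289 = 17
|P_3P_4| = √((0)² + (8)²) = √64 = 8
|P_4P_5| = √((12)² + (9)²) = √225 = 15
|P_5P_1| = √((0)² + (-32)²) = √1024 = 32
Perimeter = 4 + 17 + 8 + 15 + 32 = 76.

76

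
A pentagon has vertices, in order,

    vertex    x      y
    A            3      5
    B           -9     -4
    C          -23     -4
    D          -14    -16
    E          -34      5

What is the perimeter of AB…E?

|AB| = √((-12)² + (-9)²) = √225 = 15
|BC| = √((-14)² + (0)²) = √196 = 14
|CD| = √((9)² + (-12)²) = √225 = 15
|DE| = √((-20)² + (21)²) = √841 = 29
|EA| = √((37)² + (0)²) = √1369 = 37
Perimeter = 15 + 14 + 15 + 29 + 37 = 110.

110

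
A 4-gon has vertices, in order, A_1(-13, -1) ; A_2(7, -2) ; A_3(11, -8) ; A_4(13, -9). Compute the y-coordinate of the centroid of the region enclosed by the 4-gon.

Apply Gauss's area formula. First the cross-terms c_i = x_i·y_{i+1} − x_{i+1}·y_i:
  33, -34, 5, -130  ⇒  2A = -126, A = -63.
Then Σ (y_i + y_{i+1})·c_i = 1456, so ȳ = 1456 / (6·(-63)) = -104/27.

-104/27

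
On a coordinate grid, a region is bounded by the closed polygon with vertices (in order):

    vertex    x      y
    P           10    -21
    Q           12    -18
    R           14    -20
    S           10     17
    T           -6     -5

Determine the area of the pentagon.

375

Apply the surveyor's formula: 2A = Σ (x_i·y_{i+1} − x_{i+1}·y_i), indices taken mod 5.
Σ = (72) + (12) + (438) + (52) + (176) = 750
Area = |Σ|/2 = 375.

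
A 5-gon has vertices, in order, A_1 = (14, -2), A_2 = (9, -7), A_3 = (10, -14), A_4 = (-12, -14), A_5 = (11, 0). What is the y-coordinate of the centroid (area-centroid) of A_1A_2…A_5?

-1051/117

Apply the shoelace formula. First the cross-terms c_i = x_i·y_{i+1} − x_{i+1}·y_i:
  -80, -56, -308, 154, -22  ⇒  2A = -312, A = -156.
Then Σ (y_i + y_{i+1})·c_i = 8408, so ȳ = 8408 / (6·(-156)) = -1051/117.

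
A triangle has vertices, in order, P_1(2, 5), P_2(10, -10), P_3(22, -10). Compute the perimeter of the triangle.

54

|P_1P_2| = √((8)² + (-15)²) = √289 = 17
|P_2P_3| = √((12)² + (0)²) = √144 = 12
|P_3P_1| = √((-20)² + (15)²) = √625 = 25
Perimeter = 17 + 12 + 25 = 54.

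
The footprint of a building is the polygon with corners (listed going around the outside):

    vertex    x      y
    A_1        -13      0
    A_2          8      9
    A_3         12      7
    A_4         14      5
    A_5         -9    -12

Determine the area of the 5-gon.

243

Σ = (-117) + (-52) + (-38) + (-123) + (-156) = -486
Area = |Σ|/2 = 243.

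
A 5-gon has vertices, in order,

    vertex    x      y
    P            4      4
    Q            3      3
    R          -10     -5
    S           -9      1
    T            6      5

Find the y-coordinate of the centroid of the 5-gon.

80/261

Apply the surveyor's formula. First the cross-terms c_i = x_i·y_{i+1} − x_{i+1}·y_i:
  0, 15, -55, -51, 4  ⇒  2A = -87, A = -43.5.
Then Σ (y_i + y_{i+1})·c_i = -80, so ȳ = -80 / (6·(-43.5)) = 80/261.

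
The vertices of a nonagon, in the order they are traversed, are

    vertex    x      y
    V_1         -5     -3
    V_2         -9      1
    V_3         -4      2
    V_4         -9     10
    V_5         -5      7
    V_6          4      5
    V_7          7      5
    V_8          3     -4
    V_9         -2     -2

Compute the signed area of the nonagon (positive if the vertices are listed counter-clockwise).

-105

Σ = (-32) + (-14) + (-22) + (-13) + (-53) + (-15) + (-43) + (-14) + (-4) = -210
Signed area = Σ/2 = -105 (negative ⇒ clockwise traversal).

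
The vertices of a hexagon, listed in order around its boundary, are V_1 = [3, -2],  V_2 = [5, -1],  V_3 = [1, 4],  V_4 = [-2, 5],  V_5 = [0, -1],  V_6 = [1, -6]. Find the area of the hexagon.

30

Apply the surveyor's formula: 2A = Σ (x_i·y_{i+1} − x_{i+1}·y_i), indices taken mod 6.
V_1→V_2: (3)(-1) − (5)(-2) = 7
V_2→V_3: (5)(4) − (1)(-1) = 21
V_3→V_4: (1)(5) − (-2)(4) = 13
V_4→V_5: (-2)(-1) − (0)(5) = 2
V_5→V_6: (0)(-6) − (1)(-1) = 1
V_6→V_1: (1)(-2) − (3)(-6) = 16
Σ = 60
Area = |Σ|/2 = 30.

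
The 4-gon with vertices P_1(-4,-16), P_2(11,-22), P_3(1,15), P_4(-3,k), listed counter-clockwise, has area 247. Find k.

-10

Write out the shoelace sum; only the two edges meeting at P_4 involve k:
2·Area = [(1·k − (-3)·15) + ((-3)·(-16) − (-4)·k)] + 451
       = 5·k + 544 = 494
⇒ k = -10.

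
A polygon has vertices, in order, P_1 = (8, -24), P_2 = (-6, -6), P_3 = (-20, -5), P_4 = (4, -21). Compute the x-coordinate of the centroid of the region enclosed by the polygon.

-422/69

Apply the shoelace (surveyor's) formula. First the cross-terms c_i = x_i·y_{i+1} − x_{i+1}·y_i:
  -192, -90, 440, 72  ⇒  2A = 230, A = 115.
Then Σ (x_i + x_{i+1})·c_i = -4220, so x̄ = -4220 / (6·115) = -422/69.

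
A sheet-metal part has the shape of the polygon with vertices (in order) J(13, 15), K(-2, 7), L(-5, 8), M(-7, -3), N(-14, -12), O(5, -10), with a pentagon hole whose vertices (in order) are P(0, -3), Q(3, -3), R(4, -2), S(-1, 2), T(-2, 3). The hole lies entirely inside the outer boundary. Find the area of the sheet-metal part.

315

Outer boundary:
Apply the shoelace formula: 2A = Σ (x_i·y_{i+1} − x_{i+1}·y_i), indices taken mod 6.
J→K: (13)(7) − (-2)(15) = 121
K→L: (-2)(8) − (-5)(7) = 19
L→M: (-5)(-3) − (-7)(8) = 71
M→N: (-7)(-12) − (-14)(-3) = 42
N→O: (-14)(-10) − (5)(-12) = 200
O→J: (5)(15) − (13)(-10) = 205
Σ = 658
Area = |Σ|/2 = 329.
Hole:
P→Q: (0)(-3) − (3)(-3) = 9
Q→R: (3)(-2) − (4)(-3) = 6
R→S: (4)(2) − (-1)(-2) = 6
S→T: (-1)(3) − (-2)(2) = 1
T→P: (-2)(-3) − (0)(3) = 6
Σ = 28
Area = |Σ|/2 = 14.
Net area = 329 − 14 = 315.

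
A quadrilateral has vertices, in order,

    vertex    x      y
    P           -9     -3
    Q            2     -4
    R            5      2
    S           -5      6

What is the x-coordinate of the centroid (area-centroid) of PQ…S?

-2.08

Apply the shoelace (surveyor's) formula. First the cross-terms c_i = x_i·y_{i+1} − x_{i+1}·y_i:
  42, 24, 40, 69  ⇒  2A = 175, A = 87.5.
Then Σ (x_i + x_{i+1})·c_i = -1092, so x̄ = -1092 / (6·87.5) = -2.08.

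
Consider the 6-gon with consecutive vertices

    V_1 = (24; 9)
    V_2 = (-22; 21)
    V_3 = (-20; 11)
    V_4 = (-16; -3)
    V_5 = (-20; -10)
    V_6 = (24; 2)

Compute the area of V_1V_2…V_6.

Apply the surveyor's formula: 2A = Σ (x_i·y_{i+1} − x_{i+1}·y_i), indices taken mod 6.
V_1→V_2: (24)(21) − (-22)(9) = 702
V_2→V_3: (-22)(11) − (-20)(21) = 178
V_3→V_4: (-20)(-3) − (-16)(11) = 236
V_4→V_5: (-16)(-10) − (-20)(-3) = 100
V_5→V_6: (-20)(2) − (24)(-10) = 200
V_6→V_1: (24)(9) − (24)(2) = 168
Σ = 1584
Area = |Σ|/2 = 792.

792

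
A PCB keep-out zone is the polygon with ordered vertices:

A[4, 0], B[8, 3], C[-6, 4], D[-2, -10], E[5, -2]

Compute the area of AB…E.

Apply the shoelace formula: 2A = Σ (x_i·y_{i+1} − x_{i+1}·y_i), indices taken mod 5.
A→B: (4)(3) − (8)(0) = 12
B→C: (8)(4) − (-6)(3) = 50
C→D: (-6)(-10) − (-2)(4) = 68
D→E: (-2)(-2) − (5)(-10) = 54
E→A: (5)(0) − (4)(-2) = 8
Σ = 192
Area = |Σ|/2 = 96.

96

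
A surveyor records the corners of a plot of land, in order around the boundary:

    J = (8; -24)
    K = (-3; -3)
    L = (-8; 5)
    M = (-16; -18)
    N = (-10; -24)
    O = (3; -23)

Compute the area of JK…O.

353.5

Apply the surveyor's formula: 2A = Σ (x_i·y_{i+1} − x_{i+1}·y_i), indices taken mod 6.
Cross-terms: -96, -39, 224, 204, 302, 112  ⇒  Σ = 707
Area = |Σ|/2 = 353.5.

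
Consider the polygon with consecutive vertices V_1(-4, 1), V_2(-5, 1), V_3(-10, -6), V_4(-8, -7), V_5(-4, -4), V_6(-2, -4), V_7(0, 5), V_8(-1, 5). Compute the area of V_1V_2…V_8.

44.5

Apply the surveyor's formula: 2A = Σ (x_i·y_{i+1} − x_{i+1}·y_i), indices taken mod 8.
Cross-terms: 1, 40, 22, 4, 8, -10, 5, 19  ⇒  Σ = 89
Area = |Σ|/2 = 44.5.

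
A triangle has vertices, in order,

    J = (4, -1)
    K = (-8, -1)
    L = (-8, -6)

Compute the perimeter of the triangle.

30

|JK| = √((-12)² + (0)²) = √144 = 12
|KL| = √((0)² + (-5)²) = √25 = 5
|LJ| = √((12)² + (5)²) = √169 = 13
Perimeter = 12 + 5 + 13 = 30.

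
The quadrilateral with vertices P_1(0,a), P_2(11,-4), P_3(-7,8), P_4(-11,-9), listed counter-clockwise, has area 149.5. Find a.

Write out the shoelace sum; only the two edges meeting at P_1 involve a:
2·Area = [((-11)·a − 0·(-9)) + (0·(-4) − 11·a)] + 211
       = -22·a + 211 = 299
⇒ a = -4.

-4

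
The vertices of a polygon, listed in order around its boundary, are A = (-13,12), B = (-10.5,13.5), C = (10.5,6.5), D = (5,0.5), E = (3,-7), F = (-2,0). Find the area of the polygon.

180.625

Apply the surveyor's formula: 2A = Σ (x_i·y_{i+1} − x_{i+1}·y_i), indices taken mod 6.
A→B: (-13)(13.5) − (-10.5)(12) = -49.5
B→C: (-10.5)(6.5) − (10.5)(13.5) = -210
C→D: (10.5)(0.5) − (5)(6.5) = -27.25
D→E: (5)(-7) − (3)(0.5) = -36.5
E→F: (3)(0) − (-2)(-7) = -14
F→A: (-2)(12) − (-13)(0) = -24
Σ = -361.25
Area = |Σ|/2 = 180.625.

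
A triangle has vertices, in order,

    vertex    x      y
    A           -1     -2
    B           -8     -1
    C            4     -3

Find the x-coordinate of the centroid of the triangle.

Apply the shoelace formula. First the cross-terms c_i = x_i·y_{i+1} − x_{i+1}·y_i:
  -15, 28, -11  ⇒  2A = 2, A = 1.
Then Σ (x_i + x_{i+1})·c_i = -10, so x̄ = -10 / (6·1) = -5/3.

-5/3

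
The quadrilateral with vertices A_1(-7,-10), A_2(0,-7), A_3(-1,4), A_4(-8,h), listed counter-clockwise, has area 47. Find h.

-10

Write out the shoelace sum; only the two edges meeting at A_4 involve h:
2·Area = [((-1)·h − (-8)·4) + ((-8)·(-10) − (-7)·h)] + 42
       = 6·h + 154 = 94
⇒ h = -10.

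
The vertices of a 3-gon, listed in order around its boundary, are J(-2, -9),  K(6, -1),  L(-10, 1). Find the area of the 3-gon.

72

J→K: (-2)(-1) − (6)(-9) = 56
K→L: (6)(1) − (-10)(-1) = -4
L→J: (-10)(-9) − (-2)(1) = 92
Σ = 144
Area = |Σ|/2 = 72.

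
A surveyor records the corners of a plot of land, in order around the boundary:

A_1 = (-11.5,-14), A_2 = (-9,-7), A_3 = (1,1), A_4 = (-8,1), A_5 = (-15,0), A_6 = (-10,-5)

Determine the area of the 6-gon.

Apply the shoelace formula: 2A = Σ (x_i·y_{i+1} − x_{i+1}·y_i), indices taken mod 6.
Σ = (-45.5) + (-2) + (9) + (15) + (75) + (82.5) = 134
Area = |Σ|/2 = 67.

67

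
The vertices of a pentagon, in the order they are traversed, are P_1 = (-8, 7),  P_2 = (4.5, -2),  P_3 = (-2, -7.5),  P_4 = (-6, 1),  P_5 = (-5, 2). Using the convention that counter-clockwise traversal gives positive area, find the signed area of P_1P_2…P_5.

Cross-terms: -15.5, -37.75, -47, -7, -19  ⇒  Σ = -126.25
Signed area = Σ/2 = -63.125 (negative ⇒ clockwise traversal).

-63.125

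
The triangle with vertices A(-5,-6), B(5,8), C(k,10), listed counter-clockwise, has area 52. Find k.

-1

Write out the shoelace sum; only the two edges meeting at C involve k:
2·Area = [(5·10 − k·8) + (k·(-6) − (-5)·10)] + -10
       = -14·k + 90 = 104
⇒ k = -1.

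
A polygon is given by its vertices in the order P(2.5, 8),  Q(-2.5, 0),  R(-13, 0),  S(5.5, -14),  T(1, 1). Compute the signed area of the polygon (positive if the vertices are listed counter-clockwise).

Apply the shoelace (surveyor's) formula: 2A = Σ (x_i·y_{i+1} − x_{i+1}·y_i), indices taken mod 5.
Σ = (20) + (0) + (182) + (19.5) + (5.5) = 227
Signed area = Σ/2 = 113.5 (positive ⇒ counter-clockwise traversal).

113.5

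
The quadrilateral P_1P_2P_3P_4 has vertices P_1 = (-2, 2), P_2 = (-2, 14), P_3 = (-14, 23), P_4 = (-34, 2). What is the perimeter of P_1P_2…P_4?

|P_1P_2| = √((0)² + (12)²) = √144 = 12
|P_2P_3| = √((-12)² + (9)²) = √225 = 15
|P_3P_4| = √((-20)² + (-21)²) = √841 = 29
|P_4P_1| = √((32)² + (0)²) = √1024 = 32
Perimeter = 12 + 15 + 29 + 32 = 88.

88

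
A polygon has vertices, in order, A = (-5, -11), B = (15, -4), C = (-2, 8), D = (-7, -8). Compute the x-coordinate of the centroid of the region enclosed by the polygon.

Apply the surveyor's formula. First the cross-terms c_i = x_i·y_{i+1} − x_{i+1}·y_i:
  185, 112, 72, 37  ⇒  2A = 406, A = 203.
Then Σ (x_i + x_{i+1})·c_i = 2214, so x̄ = 2214 / (6·203) = 369/203.

369/203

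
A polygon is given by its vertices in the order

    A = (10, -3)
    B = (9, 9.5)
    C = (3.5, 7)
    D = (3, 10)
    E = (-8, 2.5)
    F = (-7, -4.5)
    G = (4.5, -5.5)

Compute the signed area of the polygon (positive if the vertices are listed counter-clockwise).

203.5

Apply the shoelace formula: 2A = Σ (x_i·y_{i+1} − x_{i+1}·y_i), indices taken mod 7.
Cross-terms: 122, 29.75, 14, 87.5, 53.5, 58.75, 41.5  ⇒  Σ = 407
Signed area = Σ/2 = 203.5 (positive ⇒ counter-clockwise traversal).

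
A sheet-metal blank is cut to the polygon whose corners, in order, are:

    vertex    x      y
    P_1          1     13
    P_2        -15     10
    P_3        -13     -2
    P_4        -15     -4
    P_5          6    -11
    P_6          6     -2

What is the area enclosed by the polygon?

Apply the shoelace formula: 2A = Σ (x_i·y_{i+1} − x_{i+1}·y_i), indices taken mod 6.
Σ = (205) + (160) + (22) + (189) + (54) + (80) = 710
Area = |Σ|/2 = 355.

355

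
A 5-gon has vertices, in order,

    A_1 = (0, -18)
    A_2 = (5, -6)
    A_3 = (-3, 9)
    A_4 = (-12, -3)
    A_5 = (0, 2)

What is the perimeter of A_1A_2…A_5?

|A_1A_2| = √((5)² + (12)²) = √169 = 13
|A_2A_3| = √((-8)² + (15)²) = √289 = 17
|A_3A_4| = √((-9)² + (-12)²) = √225 = 15
|A_4A_5| = √((12)² + (5)²) = √169 = 13
|A_5A_1| = √((0)² + (-20)²) = √400 = 20
Perimeter = 13 + 17 + 15 + 13 + 20 = 78.

78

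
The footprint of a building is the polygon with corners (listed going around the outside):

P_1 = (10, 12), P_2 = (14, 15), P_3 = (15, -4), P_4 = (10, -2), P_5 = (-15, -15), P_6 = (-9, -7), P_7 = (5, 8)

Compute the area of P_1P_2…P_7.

278

Apply Gauss's area formula: 2A = Σ (x_i·y_{i+1} − x_{i+1}·y_i), indices taken mod 7.
Σ = (-18) + (-281) + (10) + (-180) + (-30) + (-37) + (-20) = -556
Area = |Σ|/2 = 278.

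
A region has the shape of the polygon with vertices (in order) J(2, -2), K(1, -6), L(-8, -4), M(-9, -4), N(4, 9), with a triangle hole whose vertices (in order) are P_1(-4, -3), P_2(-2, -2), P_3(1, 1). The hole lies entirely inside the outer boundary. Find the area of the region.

77

Outer boundary:
Apply Gauss's area formula: 2A = Σ (x_i·y_{i+1} − x_{i+1}·y_i), indices taken mod 5.
Cross-terms: -10, -52, -4, -65, -26  ⇒  Σ = -157
Area = |Σ|/2 = 78.5.
Hole:
Σ = (2) + (0) + (1) = 3
Area = |Σ|/2 = 1.5.
Net area = 78.5 − 1.5 = 77.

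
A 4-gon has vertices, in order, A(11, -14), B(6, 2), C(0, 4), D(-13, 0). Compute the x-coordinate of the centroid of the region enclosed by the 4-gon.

151/182

Apply the surveyor's formula. First the cross-terms c_i = x_i·y_{i+1} − x_{i+1}·y_i:
  106, 24, 52, 182  ⇒  2A = 364, A = 182.
Then Σ (x_i + x_{i+1})·c_i = 906, so x̄ = 906 / (6·182) = 151/182.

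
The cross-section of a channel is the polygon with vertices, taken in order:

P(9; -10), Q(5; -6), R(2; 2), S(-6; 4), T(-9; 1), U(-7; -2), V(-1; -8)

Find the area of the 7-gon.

114.5

Apply the shoelace formula: 2A = Σ (x_i·y_{i+1} − x_{i+1}·y_i), indices taken mod 7.
P→Q: (9)(-6) − (5)(-10) = -4
Q→R: (5)(2) − (2)(-6) = 22
R→S: (2)(4) − (-6)(2) = 20
S→T: (-6)(1) − (-9)(4) = 30
T→U: (-9)(-2) − (-7)(1) = 25
U→V: (-7)(-8) − (-1)(-2) = 54
V→P: (-1)(-10) − (9)(-8) = 82
Σ = 229
Area = |Σ|/2 = 114.5.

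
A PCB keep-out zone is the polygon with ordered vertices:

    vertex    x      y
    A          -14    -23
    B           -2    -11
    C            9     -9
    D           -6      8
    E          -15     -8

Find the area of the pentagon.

Apply Gauss's area formula: 2A = Σ (x_i·y_{i+1} − x_{i+1}·y_i), indices taken mod 5.
Σ = (108) + (117) + (18) + (168) + (233) = 644
Area = |Σ|/2 = 322.

322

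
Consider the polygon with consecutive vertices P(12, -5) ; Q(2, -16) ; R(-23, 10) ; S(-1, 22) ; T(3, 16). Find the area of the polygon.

Apply Gauss's area formula: 2A = Σ (x_i·y_{i+1} − x_{i+1}·y_i), indices taken mod 5.
Cross-terms: -182, -348, -496, -82, -207  ⇒  Σ = -1315
Area = |Σ|/2 = 657.5.

657.5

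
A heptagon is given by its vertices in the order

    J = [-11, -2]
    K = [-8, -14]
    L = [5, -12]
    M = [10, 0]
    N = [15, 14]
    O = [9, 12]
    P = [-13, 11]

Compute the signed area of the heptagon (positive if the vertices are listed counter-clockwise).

Apply Gauss's area formula: 2A = Σ (x_i·y_{i+1} − x_{i+1}·y_i), indices taken mod 7.
Σ = (138) + (166) + (120) + (140) + (54) + (255) + (147) = 1020
Signed area = Σ/2 = 510 (positive ⇒ counter-clockwise traversal).

510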